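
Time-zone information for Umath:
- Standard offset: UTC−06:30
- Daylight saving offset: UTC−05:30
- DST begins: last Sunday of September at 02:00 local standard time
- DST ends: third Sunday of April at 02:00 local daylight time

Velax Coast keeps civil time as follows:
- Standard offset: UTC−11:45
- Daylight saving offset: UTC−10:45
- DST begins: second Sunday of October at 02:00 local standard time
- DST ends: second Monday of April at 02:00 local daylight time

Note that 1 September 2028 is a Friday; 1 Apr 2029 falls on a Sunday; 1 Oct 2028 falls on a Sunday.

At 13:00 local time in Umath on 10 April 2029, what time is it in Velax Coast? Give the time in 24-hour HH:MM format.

1 September 2028 is a Friday, so Sundays fall on 3, 10, 17, 24; the last is September 24.
1 April 2029 is a Sunday, so the first Sunday is April 1 and the third is April 15.
Daylight saving runs 24 September 2028 – 15 April 2029; 10 April 2029 is inside that window, so Umath is at UTC−05:30.
13:00 Umath + 5h30m = 18:30 UTC.
1 October 2028 is a Sunday, so the first Sunday is October 1 and the second is October 8.
1 April 2029 is a Sunday, so the first Monday is April 2 and the second is April 9.
At the standard offset (UTC−11:45), 18:30 UTC − 11h45m = 06:45 Velax Coast standard time.
The standard-time date in Velax Coast, 10 April 2029, does not fall between 8 October 2028 and 9 April 2029, so daylight saving is not in effect and Velax Coast is at UTC−11:45.
18:30 UTC − 11h45m = 06:45 Velax Coast.

06:45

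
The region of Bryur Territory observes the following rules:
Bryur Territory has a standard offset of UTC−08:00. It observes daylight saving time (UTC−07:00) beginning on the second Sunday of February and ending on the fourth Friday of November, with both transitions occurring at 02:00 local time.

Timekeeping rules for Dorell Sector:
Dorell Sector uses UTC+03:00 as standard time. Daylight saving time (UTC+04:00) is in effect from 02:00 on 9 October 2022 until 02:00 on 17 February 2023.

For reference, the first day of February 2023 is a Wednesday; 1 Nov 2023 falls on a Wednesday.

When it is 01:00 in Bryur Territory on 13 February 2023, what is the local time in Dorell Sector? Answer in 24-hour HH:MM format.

12:00

1 February 2023 is a Wednesday, so the first Sunday is February 5 and the second is February 12.
1 November 2023 is a Wednesday, so the first Friday is November 3 and the fourth is November 24.
13 February 2023 lies within the daylight-saving period (12 February – 24 November), so Bryur Territory is on daylight time, UTC−07:00.
01:00 Bryur Territory + 7h = 08:00 UTC.
At the standard offset (UTC+03:00), 08:00 UTC + 3h = 11:00 Dorell Sector standard time.
The standard-time date in Dorell Sector, 13 February 2023, falls between 9 October 2022 and 17 February 2023, so daylight saving is in effect and Dorell Sector is at UTC+04:00.
08:00 UTC + 4h = 12:00 Dorell Sector.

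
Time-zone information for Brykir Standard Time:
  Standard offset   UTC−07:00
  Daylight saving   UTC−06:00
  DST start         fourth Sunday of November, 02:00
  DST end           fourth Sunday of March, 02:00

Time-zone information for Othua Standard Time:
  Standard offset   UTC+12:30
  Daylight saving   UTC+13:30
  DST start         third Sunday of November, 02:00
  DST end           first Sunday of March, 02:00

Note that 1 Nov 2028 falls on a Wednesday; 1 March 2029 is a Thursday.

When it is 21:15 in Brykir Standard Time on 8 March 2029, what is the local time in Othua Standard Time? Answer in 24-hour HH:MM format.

15:45

1 November 2028 is a Wednesday, so the first Sunday is November 5 and the fourth is November 26.
1 March 2029 is a Thursday, so the first Sunday is March 4 and the fourth is March 25.
8 March 2029 lies within the daylight-saving period (26 November 2028 – 25 March 2029), so Brykir Standard Time is on daylight time, UTC−06:00.
21:15 Brykir Standard Time + 6h = 03:15 UTC (rolling into the next day, 9 March 2029).
1 November 2028 is a Wednesday, so the first Sunday is November 5 and the third is November 19.
1 March 2029 is a Thursday, so the first Sunday is March 4.
At the standard offset (UTC+12:30), 03:15 UTC + 12h30m = 15:45 Othua Standard Time standard time.
The standard-time date in Othua Standard Time, 9 March 2029, does not fall between 19 November 2028 and 4 March 2029, so daylight saving is not in effect and Othua Standard Time is at UTC+12:30.
03:15 UTC + 12h30m = 15:45 Othua Standard Time.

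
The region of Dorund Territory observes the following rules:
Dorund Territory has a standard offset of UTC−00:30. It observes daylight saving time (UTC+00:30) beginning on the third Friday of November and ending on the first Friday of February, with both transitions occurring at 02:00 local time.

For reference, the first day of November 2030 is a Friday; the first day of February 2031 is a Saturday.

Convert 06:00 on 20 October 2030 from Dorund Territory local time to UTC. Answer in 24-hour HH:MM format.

1 November 2030 is a Friday, so the first Friday is November 1 and the third is November 15.
1 February 2031 is a Saturday, so the first Friday is February 7.
20 October 2030 is outside the daylight-saving period (15 November 2030 – 7 February 2031), so Dorund Territory is on standard time, UTC−00:30.
06:00 local + 0h30m = 06:30 UTC.

06:30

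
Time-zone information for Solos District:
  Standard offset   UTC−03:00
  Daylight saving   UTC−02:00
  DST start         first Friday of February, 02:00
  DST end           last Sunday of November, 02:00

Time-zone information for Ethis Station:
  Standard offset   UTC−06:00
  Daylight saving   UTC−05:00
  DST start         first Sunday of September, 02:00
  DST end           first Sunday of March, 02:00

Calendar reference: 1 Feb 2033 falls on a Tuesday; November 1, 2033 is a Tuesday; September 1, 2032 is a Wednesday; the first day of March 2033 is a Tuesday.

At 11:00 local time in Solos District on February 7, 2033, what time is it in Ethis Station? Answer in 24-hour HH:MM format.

1 February 2033 is a Tuesday, so the first Friday is February 4.
1 November 2033 is a Tuesday, so Sundays fall on 6, 13, 20, 27; the last is November 27.
February 7, 2033 falls between 4 February and 27 November, so daylight saving is in effect and Solos District is at UTC−02:00.
11:00 Solos District + 2h = 13:00 UTC.
1 September 2032 is a Wednesday, so the first Sunday is September 5.
1 March 2033 is a Tuesday, so the first Sunday is March 6.
At the standard offset (UTC−06:00), 13:00 UTC − 6h = 07:00 Ethis Station standard time.
Daylight saving runs 5 September 2032 – 6 March 2033; the standard-time date in Ethis Station, February 7, 2033, is inside that window, so Ethis Station is at UTC−05:00.
13:00 UTC − 5h = 08:00 Ethis Station.

08:00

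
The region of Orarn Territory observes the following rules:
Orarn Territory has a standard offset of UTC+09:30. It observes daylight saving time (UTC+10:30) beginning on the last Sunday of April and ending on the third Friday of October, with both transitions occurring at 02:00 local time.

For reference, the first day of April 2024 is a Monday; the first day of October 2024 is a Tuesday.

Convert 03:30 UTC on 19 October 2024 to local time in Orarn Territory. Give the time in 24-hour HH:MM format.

13:00

1 April 2024 is a Monday, so Sundays fall on 7, 14, 21, 28; the last is April 28.
1 October 2024 is a Tuesday, so the first Friday is October 4 and the third is October 18.
At the standard offset (UTC+09:30), 03:30 UTC + 9h30m = 13:00 Orarn Territory standard time.
The standard-time date in Orarn Territory, 19 October 2024, is outside the daylight-saving period (28 April – 18 October), so Orarn Territory is on standard time, UTC+09:30.
03:30 UTC + 9h30m = 13:00 local.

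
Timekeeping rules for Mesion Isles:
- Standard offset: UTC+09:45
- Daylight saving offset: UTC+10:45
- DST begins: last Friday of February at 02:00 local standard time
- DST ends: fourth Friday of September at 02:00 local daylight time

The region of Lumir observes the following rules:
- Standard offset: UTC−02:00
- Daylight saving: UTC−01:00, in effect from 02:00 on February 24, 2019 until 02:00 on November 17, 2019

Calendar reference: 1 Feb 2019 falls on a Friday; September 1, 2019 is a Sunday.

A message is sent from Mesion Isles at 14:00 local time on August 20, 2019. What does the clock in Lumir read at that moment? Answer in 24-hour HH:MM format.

02:15

1 February 2019 is a Friday, so Fridays fall on 1, 8, 15, 22; the last is February 22.
1 September 2019 is a Sunday, so the first Friday is September 6 and the fourth is September 27.
Daylight saving runs 22 February – 27 September; August 20, 2019 is inside that window, so Mesion Isles is at UTC+10:45.
14:00 Mesion Isles − 10h45m = 03:15 UTC.
At the standard offset (UTC−02:00), 03:15 UTC − 2h = 01:15 Lumir standard time.
The standard-time date in Lumir, August 20, 2019, falls between 24 February and 17 November, so daylight saving is in effect and Lumir is at UTC−01:00.
03:15 UTC − 1h = 02:15 Lumir.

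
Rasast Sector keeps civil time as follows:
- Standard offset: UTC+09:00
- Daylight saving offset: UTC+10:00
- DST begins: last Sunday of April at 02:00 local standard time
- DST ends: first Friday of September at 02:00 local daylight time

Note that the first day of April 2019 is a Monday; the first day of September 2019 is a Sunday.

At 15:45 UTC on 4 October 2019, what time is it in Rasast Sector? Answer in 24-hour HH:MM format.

1 April 2019 is a Monday, so Sundays fall on 7, 14, 21, 28; the last is April 28.
1 September 2019 is a Sunday, so the first Friday is September 6.
At the standard offset (UTC+09:00), 15:45 UTC + 9h = 00:45 Rasast Sector standard time (rolling into the next day, 5 October 2019).
Daylight saving runs 28 April – 6 September; the standard-time date in Rasast Sector, 5 October 2019, is outside that window, so Rasast Sector is on standard time at UTC+09:00.
15:45 UTC + 9h = 00:45 local (rolling into the next day, 5 October 2019).

00:45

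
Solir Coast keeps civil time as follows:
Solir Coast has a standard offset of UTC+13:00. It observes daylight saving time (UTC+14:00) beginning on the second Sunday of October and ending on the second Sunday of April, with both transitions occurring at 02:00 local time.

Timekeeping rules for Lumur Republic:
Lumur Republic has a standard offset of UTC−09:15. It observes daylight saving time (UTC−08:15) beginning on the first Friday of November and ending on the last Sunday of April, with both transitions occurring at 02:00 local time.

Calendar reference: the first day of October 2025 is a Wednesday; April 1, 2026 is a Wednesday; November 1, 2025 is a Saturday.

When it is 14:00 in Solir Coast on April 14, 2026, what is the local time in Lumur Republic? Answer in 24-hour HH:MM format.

1 October 2025 is a Wednesday, so the first Sunday is October 5 and the second is October 12.
1 April 2026 is a Wednesday, so the first Sunday is April 5 and the second is April 12.
April 14, 2026 does not fall between 12 October 2025 and 12 April 2026, so daylight saving is not in effect and Solir Coast is at UTC+13:00.
14:00 Solir Coast − 13h = 01:00 UTC.
1 November 2025 is a Saturday, so the first Friday is November 7.
1 April 2026 is a Wednesday, so Sundays fall on 5, 12, 19, 26; the last is April 26.
At the standard offset (UTC−09:15), 01:00 UTC − 9h15m = 15:45 Lumur Republic standard time (rolling into the previous day, 13 April 2026).
The standard-time date in Lumur Republic, April 13, 2026, lies within the daylight-saving period (7 November 2025 – 26 April 2026), so Lumur Republic is on daylight time, UTC−08:15.
01:00 UTC − 8h15m = 16:45 Lumur Republic (rolling into the previous day, 13 April 2026).

16:45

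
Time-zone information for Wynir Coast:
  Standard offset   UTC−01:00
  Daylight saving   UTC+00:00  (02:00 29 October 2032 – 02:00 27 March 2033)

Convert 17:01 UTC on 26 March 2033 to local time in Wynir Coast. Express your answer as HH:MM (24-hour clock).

At the standard offset (UTC−01:00), 17:01 UTC − 1h = 16:01 Wynir Coast standard time.
Daylight saving runs 29 October 2032 – 27 March 2033; the standard-time date in Wynir Coast, 26 March 2033, is inside that window, so Wynir Coast is at UTC+00:00.
17:01 UTC + 0h = 17:01 local.

17:01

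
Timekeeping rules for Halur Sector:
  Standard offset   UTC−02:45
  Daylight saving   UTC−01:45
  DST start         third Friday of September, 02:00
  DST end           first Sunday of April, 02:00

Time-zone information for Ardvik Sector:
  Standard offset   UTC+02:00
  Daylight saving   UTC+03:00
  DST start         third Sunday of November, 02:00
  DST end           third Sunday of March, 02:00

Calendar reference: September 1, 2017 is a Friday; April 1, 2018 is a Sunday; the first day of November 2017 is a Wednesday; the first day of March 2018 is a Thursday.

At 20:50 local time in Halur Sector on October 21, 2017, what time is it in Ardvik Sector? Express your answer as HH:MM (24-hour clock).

1 September 2017 is a Friday, so the first Friday is September 1 and the third is September 15.
1 April 2018 is a Sunday, so the first Sunday is April 1.
October 21, 2017 falls between 15 September 2017 and 1 April 2018, so daylight saving is in effect and Halur Sector is at UTC−01:45.
20:50 Halur Sector + 1h45m = 22:35 UTC.
1 November 2017 is a Wednesday, so the first Sunday is November 5 and the third is November 19.
1 March 2018 is a Thursday, so the first Sunday is March 4 and the third is March 18.
At the standard offset (UTC+02:00), 22:35 UTC + 2h = 00:35 Ardvik Sector standard time (rolling into the next day, 22 October 2017).
The standard-time date in Ardvik Sector, October 22, 2017, is outside the daylight-saving period (19 November 2017 – 18 March 2018), so Ardvik Sector is on standard time, UTC+02:00.
22:35 UTC + 2h = 00:35 Ardvik Sector (rolling into the next day, 22 October 2017).

00:35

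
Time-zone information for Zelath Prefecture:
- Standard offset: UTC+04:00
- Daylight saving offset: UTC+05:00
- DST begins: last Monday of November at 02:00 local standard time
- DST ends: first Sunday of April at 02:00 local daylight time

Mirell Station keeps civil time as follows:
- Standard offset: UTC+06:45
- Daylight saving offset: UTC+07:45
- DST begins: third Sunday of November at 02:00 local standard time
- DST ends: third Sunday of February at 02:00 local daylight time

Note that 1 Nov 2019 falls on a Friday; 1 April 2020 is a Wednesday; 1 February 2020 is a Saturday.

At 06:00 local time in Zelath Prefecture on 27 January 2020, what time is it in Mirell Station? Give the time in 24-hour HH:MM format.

1 November 2019 is a Friday, so Mondays fall on 4, 11, 18, 25; the last is November 25.
1 April 2020 is a Wednesday, so the first Sunday is April 5.
27 January 2020 falls between 25 November 2019 and 5 April 2020, so daylight saving is in effect and Zelath Prefecture is at UTC+05:00.
06:00 Zelath Prefecture − 5h = 01:00 UTC.
1 November 2019 is a Friday, so the first Sunday is November 3 and the third is November 17.
1 February 2020 is a Saturday, so the first Sunday is February 2 and the third is February 16.
At the standard offset (UTC+06:45), 01:00 UTC + 6h45m = 07:45 Mirell Station standard time.
The standard-time date in Mirell Station, 27 January 2020, falls between 17 November 2019 and 16 February 2020, so daylight saving is in effect and Mirell Station is at UTC+07:45.
01:00 UTC + 7h45m = 08:45 Mirell Station.

08:45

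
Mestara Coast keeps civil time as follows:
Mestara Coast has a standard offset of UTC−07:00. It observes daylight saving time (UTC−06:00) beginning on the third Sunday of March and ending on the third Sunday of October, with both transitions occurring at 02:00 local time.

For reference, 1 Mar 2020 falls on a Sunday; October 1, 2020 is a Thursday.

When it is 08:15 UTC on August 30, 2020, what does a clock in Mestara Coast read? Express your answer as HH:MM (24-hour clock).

02:15

1 March 2020 is a Sunday, so the first Sunday is March 1 and the third is March 15.
1 October 2020 is a Thursday, so the first Sunday is October 4 and the third is October 18.
At the standard offset (UTC−07:00), 08:15 UTC − 7h = 01:15 Mestara Coast standard time.
The standard-time date in Mestara Coast, August 30, 2020, falls between 15 March and 18 October, so daylight saving is in effect and Mestara Coast is at UTC−06:00.
08:15 UTC − 6h = 02:15 local.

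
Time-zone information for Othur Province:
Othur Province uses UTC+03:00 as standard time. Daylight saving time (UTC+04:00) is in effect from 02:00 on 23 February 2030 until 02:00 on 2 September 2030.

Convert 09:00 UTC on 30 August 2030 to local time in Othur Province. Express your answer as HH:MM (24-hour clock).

At the standard offset (UTC+03:00), 09:00 UTC + 3h = 12:00 Othur Province standard time.
The standard-time date in Othur Province, 30 August 2030, falls between 23 February and 2 September, so daylight saving is in effect and Othur Province is at UTC+04:00.
09:00 UTC + 4h = 13:00 local.

13:00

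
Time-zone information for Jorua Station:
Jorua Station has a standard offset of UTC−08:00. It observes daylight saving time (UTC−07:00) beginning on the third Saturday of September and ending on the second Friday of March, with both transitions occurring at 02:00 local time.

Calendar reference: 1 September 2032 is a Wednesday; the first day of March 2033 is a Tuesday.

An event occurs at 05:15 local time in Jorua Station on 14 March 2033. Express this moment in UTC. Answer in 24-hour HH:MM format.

13:15

1 September 2032 is a Wednesday, so the first Saturday is September 4 and the third is September 18.
1 March 2033 is a Tuesday, so the first Friday is March 4 and the second is March 11.
14 March 2033 does not fall between 18 September 2032 and 11 March 2033, so daylight saving is not in effect and Jorua Station is at UTC−08:00.
05:15 local + 8h = 13:15 UTC.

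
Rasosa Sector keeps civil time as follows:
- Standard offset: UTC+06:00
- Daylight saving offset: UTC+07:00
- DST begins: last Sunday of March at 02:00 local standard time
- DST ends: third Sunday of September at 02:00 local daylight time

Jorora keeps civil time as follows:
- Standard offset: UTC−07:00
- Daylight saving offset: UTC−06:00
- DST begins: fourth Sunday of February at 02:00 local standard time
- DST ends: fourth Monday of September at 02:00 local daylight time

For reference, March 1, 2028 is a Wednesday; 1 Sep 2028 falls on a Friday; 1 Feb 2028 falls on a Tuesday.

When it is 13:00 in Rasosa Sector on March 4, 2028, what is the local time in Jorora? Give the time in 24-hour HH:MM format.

01:00

1 March 2028 is a Wednesday, so Sundays fall on 5, 12, 19, 26; the last is March 26.
1 September 2028 is a Friday, so the first Sunday is September 3 and the third is September 17.
Daylight saving runs 26 March – 17 September; March 4, 2028 is outside that window, so Rasosa Sector is on standard time at UTC+06:00.
13:00 Rasosa Sector − 6h = 07:00 UTC.
1 February 2028 is a Tuesday, so the first Sunday is February 6 and the fourth is February 27.
1 September 2028 is a Friday, so the first Monday is September 4 and the fourth is September 25.
At the standard offset (UTC−07:00), 07:00 UTC − 7h = 00:00 Jorora standard time.
Daylight saving runs 27 February – 25 September; the standard-time date in Jorora, March 4, 2028, is inside that window, so Jorora is at UTC−06:00.
07:00 UTC − 6h = 01:00 Jorora.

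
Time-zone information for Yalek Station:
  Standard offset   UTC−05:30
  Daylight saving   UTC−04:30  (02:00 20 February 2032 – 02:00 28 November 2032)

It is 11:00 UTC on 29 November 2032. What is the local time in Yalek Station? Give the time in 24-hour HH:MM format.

At the standard offset (UTC−05:30), 11:00 UTC − 5h30m = 05:30 Yalek Station standard time.
Daylight saving runs 20 February – 28 November; the standard-time date in Yalek Station, 29 November 2032, is outside that window, so Yalek Station is on standard time at UTC−05:30.
11:00 UTC − 5h30m = 05:30 local.

05:30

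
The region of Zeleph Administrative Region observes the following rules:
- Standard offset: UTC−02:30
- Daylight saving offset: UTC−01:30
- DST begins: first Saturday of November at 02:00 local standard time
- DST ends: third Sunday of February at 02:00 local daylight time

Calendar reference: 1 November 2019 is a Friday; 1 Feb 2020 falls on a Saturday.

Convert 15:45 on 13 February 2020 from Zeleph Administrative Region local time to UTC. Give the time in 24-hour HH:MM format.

17:15

1 November 2019 is a Friday, so the first Saturday is November 2.
1 February 2020 is a Saturday, so the first Sunday is February 2 and the third is February 16.
13 February 2020 falls between 2 November 2019 and 16 February 2020, so daylight saving is in effect and Zeleph Administrative Region is at UTC−01:30.
15:45 local + 1h30m = 17:15 UTC.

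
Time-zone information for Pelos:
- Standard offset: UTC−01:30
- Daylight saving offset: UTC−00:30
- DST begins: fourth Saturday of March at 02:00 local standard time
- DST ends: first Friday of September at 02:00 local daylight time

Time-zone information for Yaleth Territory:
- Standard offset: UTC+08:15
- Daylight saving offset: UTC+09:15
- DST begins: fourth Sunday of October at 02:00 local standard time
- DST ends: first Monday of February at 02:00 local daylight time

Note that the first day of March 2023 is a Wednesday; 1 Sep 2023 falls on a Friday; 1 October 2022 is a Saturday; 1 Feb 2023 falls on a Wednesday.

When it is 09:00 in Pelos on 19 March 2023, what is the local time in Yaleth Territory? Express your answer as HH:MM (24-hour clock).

18:45

1 March 2023 is a Wednesday, so the first Saturday is March 4 and the fourth is March 25.
1 September 2023 is a Friday, so the first Friday is September 1.
19 March 2023 does not fall between 25 March and 1 September, so daylight saving is not in effect and Pelos is at UTC−01:30.
09:00 Pelos + 1h30m = 10:30 UTC.
1 October 2022 is a Saturday, so the first Sunday is October 2 and the fourth is October 23.
1 February 2023 is a Wednesday, so the first Monday is February 6.
At the standard offset (UTC+08:15), 10:30 UTC + 8h15m = 18:45 Yaleth Territory standard time.
The standard-time date in Yaleth Territory, 19 March 2023, does not fall between 23 October 2022 and 6 February 2023, so daylight saving is not in effect and Yaleth Territory is at UTC+08:15.
10:30 UTC + 8h15m = 18:45 Yaleth Territory.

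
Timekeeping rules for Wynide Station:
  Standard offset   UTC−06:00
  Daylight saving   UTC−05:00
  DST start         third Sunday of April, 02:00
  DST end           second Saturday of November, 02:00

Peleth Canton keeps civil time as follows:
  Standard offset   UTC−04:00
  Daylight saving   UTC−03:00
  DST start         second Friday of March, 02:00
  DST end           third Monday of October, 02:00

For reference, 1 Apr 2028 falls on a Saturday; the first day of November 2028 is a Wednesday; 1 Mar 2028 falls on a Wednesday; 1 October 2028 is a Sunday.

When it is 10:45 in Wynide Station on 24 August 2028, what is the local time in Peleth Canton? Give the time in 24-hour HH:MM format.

12:45

1 April 2028 is a Saturday, so the first Sunday is April 2 and the third is April 16.
1 November 2028 is a Wednesday, so the first Saturday is November 4 and the second is November 11.
24 August 2028 falls between 16 April and 11 November, so daylight saving is in effect and Wynide Station is at UTC−05:00.
10:45 Wynide Station + 5h = 15:45 UTC.
1 March 2028 is a Wednesday, so the first Friday is March 3 and the second is March 10.
1 October 2028 is a Sunday, so the first Monday is October 2 and the third is October 16.
At the standard offset (UTC−04:00), 15:45 UTC − 4h = 11:45 Peleth Canton standard time.
The standard-time date in Peleth Canton, 24 August 2028, lies within the daylight-saving period (10 March – 16 October), so Peleth Canton is on daylight time, UTC−03:00.
15:45 UTC − 3h = 12:45 Peleth Canton.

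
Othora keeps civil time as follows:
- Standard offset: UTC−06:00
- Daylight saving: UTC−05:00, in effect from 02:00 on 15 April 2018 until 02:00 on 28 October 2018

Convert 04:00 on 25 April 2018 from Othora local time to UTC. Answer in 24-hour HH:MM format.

25 April 2018 lies within the daylight-saving period (15 April – 28 October), so Othora is on daylight time, UTC−05:00.
04:00 local + 5h = 09:00 UTC.

09:00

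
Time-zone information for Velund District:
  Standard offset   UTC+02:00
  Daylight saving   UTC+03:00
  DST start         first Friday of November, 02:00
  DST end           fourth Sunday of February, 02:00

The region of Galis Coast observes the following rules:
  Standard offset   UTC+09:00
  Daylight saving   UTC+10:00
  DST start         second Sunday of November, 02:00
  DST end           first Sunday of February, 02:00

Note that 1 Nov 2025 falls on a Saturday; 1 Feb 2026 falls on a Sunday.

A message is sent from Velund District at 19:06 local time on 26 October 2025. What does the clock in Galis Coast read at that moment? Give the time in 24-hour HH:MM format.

1 November 2025 is a Saturday, so the first Friday is November 7.
1 February 2026 is a Sunday, so the first Sunday is February 1 and the fourth is February 22.
26 October 2025 does not fall between 7 November 2025 and 22 February 2026, so daylight saving is not in effect and Velund District is at UTC+02:00.
19:06 Velund District − 2h = 17:06 UTC.
1 November 2025 is a Saturday, so the first Sunday is November 2 and the second is November 9.
1 February 2026 is a Sunday, so the first Sunday is February 1.
At the standard offset (UTC+09:00), 17:06 UTC + 9h = 02:06 Galis Coast standard time (rolling into the next day, 27 October 2025).
Daylight saving runs 9 November 2025 – 1 February 2026; the standard-time date in Galis Coast, 27 October 2025, is outside that window, so Galis Coast is on standard time at UTC+09:00.
17:06 UTC + 9h = 02:06 Galis Coast (rolling into the next day, 27 October 2025).

02:06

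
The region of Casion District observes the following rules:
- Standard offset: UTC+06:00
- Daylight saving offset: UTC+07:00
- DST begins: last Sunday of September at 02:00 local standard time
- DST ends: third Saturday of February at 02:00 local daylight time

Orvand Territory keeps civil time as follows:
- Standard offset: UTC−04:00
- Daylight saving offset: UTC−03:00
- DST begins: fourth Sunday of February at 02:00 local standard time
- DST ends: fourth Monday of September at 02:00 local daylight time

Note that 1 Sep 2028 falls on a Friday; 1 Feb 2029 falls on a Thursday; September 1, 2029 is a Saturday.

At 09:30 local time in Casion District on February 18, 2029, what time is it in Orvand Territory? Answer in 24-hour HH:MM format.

1 September 2028 is a Friday, so Sundays fall on 3, 10, 17, 24; the last is September 24.
1 February 2029 is a Thursday, so the first Saturday is February 3 and the third is February 17.
February 18, 2029 does not fall between 24 September 2028 and 17 February 2029, so daylight saving is not in effect and Casion District is at UTC+06:00.
09:30 Casion District − 6h = 03:30 UTC.
1 February 2029 is a Thursday, so the first Sunday is February 4 and the fourth is February 25.
1 September 2029 is a Saturday, so the first Monday is September 3 and the fourth is September 24.
At the standard offset (UTC−04:00), 03:30 UTC − 4h = 23:30 Orvand Territory standard time (rolling into the previous day, 17 February 2029).
The standard-time date in Orvand Territory, February 17, 2029, does not fall between 25 February and 24 September, so daylight saving is not in effect and Orvand Territory is at UTC−04:00.
03:30 UTC − 4h = 23:30 Orvand Territory (rolling into the previous day, 17 February 2029).

23:30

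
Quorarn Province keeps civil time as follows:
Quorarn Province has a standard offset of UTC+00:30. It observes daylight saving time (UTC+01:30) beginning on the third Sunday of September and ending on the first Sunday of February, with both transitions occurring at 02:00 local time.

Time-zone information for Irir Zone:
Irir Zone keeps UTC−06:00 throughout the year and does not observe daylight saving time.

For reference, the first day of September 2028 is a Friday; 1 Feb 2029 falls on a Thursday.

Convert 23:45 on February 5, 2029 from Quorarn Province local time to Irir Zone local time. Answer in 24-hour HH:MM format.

1 September 2028 is a Friday, so the first Sunday is September 3 and the third is September 17.
1 February 2029 is a Thursday, so the first Sunday is February 4.
February 5, 2029 is outside the daylight-saving period (17 September 2028 – 4 February 2029), so Quorarn Province is on standard time, UTC+00:30.
23:45 Quorarn Province − 0h30m = 23:15 UTC.
Irir Zone has no daylight saving, so its offset is UTC−06:00 year-round.
23:15 UTC − 6h = 17:15 Irir Zone.

17:15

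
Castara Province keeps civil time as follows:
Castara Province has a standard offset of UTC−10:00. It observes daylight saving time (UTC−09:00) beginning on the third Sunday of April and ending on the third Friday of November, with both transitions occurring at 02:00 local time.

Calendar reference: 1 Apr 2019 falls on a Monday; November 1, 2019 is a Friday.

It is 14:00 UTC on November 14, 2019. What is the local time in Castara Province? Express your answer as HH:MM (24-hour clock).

1 April 2019 is a Monday, so the first Sunday is April 7 and the third is April 21.
1 November 2019 is a Friday, so the first Friday is November 1 and the third is November 15.
At the standard offset (UTC−10:00), 14:00 UTC − 10h = 04:00 Castara Province standard time.
Daylight saving runs 21 April – 15 November; the standard-time date in Castara Province, November 14, 2019, is inside that window, so Castara Province is at UTC−09:00.
14:00 UTC − 9h = 05:00 local.

05:00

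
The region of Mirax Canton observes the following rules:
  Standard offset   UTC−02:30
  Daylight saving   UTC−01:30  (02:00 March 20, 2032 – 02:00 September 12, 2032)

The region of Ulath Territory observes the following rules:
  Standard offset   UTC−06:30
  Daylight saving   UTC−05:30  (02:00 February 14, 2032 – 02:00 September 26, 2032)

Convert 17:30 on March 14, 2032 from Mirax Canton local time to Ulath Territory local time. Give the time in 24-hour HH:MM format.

March 14, 2032 does not fall between 20 March and 12 September, so daylight saving is not in effect and Mirax Canton is at UTC−02:30.
17:30 Mirax Canton + 2h30m = 20:00 UTC.
At the standard offset (UTC−06:30), 20:00 UTC − 6h30m = 13:30 Ulath Territory standard time.
The standard-time date in Ulath Territory, March 14, 2032, lies within the daylight-saving period (14 February – 26 September), so Ulath Territory is on daylight time, UTC−05:30.
20:00 UTC − 5h30m = 14:30 Ulath Territory.

14:30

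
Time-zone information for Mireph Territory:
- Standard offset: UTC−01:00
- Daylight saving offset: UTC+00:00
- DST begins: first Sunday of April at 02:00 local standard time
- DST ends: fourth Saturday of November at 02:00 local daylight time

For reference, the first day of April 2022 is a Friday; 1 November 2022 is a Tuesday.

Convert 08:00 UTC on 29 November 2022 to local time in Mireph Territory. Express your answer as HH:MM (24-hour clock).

07:00

1 April 2022 is a Friday, so the first Sunday is April 3.
1 November 2022 is a Tuesday, so the first Saturday is November 5 and the fourth is November 26.
At the standard offset (UTC−01:00), 08:00 UTC − 1h = 07:00 Mireph Territory standard time.
The standard-time date in Mireph Territory, 29 November 2022, is outside the daylight-saving period (3 April – 26 November), so Mireph Territory is on standard time, UTC−01:00.
08:00 UTC − 1h = 07:00 local.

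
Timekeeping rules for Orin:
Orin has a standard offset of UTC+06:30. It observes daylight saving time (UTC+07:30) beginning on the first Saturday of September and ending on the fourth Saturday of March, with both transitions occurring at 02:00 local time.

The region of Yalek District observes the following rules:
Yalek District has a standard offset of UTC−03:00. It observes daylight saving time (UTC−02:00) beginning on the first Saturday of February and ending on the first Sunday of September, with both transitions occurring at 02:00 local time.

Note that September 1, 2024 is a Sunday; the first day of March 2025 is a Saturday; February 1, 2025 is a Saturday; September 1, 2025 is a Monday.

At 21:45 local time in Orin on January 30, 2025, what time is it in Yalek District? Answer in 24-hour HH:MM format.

1 September 2024 is a Sunday, so the first Saturday is September 7.
1 March 2025 is a Saturday, so the first Saturday is March 1 and the fourth is March 22.
January 30, 2025 falls between 7 September 2024 and 22 March 2025, so daylight saving is in effect and Orin is at UTC+07:30.
21:45 Orin − 7h30m = 14:15 UTC.
1 February 2025 is a Saturday, so the first Saturday is February 1.
1 September 2025 is a Monday, so the first Sunday is September 7.
At the standard offset (UTC−03:00), 14:15 UTC − 3h = 11:15 Yalek District standard time.
The standard-time date in Yalek District, January 30, 2025, does not fall between 1 February and 7 September, so daylight saving is not in effect and Yalek District is at UTC−03:00.
14:15 UTC − 3h = 11:15 Yalek District.

11:15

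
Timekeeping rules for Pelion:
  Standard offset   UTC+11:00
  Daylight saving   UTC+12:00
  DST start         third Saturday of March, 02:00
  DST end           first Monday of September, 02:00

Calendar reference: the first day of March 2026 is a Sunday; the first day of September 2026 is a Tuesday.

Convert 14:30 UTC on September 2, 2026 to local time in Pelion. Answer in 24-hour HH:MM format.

02:30

1 March 2026 is a Sunday, so the first Saturday is March 7 and the third is March 21.
1 September 2026 is a Tuesday, so the first Monday is September 7.
At the standard offset (UTC+11:00), 14:30 UTC + 11h = 01:30 Pelion standard time (rolling into the next day, 3 September 2026).
The standard-time date in Pelion, September 3, 2026, lies within the daylight-saving period (21 March – 7 September), so Pelion is on daylight time, UTC+12:00.
14:30 UTC + 12h = 02:30 local (rolling into the next day, 3 September 2026).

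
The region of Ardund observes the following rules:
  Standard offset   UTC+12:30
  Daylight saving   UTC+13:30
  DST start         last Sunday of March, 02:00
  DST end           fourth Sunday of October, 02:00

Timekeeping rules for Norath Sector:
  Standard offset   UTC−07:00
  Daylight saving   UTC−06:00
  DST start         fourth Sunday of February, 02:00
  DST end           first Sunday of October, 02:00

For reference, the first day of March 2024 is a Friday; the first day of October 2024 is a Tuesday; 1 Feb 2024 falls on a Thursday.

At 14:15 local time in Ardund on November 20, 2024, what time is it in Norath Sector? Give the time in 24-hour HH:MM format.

1 March 2024 is a Friday, so Sundays fall on 3, 10, 17, 24, 31; the last is March 31.
1 October 2024 is a Tuesday, so the first Sunday is October 6 and the fourth is October 27.
November 20, 2024 does not fall between 31 March and 27 October, so daylight saving is not in effect and Ardund is at UTC+12:30.
14:15 Ardund − 12h30m = 01:45 UTC.
1 February 2024 is a Thursday, so the first Sunday is February 4 and the fourth is February 25.
1 October 2024 is a Tuesday, so the first Sunday is October 6.
At the standard offset (UTC−07:00), 01:45 UTC − 7h = 18:45 Norath Sector standard time (rolling into the previous day, 19 November 2024).
Daylight saving runs 25 February – 6 October; the standard-time date in Norath Sector, November 19, 2024, is outside that window, so Norath Sector is on standard time at UTC−07:00.
01:45 UTC − 7h = 18:45 Norath Sector (rolling into the previous day, 19 November 2024).

18:45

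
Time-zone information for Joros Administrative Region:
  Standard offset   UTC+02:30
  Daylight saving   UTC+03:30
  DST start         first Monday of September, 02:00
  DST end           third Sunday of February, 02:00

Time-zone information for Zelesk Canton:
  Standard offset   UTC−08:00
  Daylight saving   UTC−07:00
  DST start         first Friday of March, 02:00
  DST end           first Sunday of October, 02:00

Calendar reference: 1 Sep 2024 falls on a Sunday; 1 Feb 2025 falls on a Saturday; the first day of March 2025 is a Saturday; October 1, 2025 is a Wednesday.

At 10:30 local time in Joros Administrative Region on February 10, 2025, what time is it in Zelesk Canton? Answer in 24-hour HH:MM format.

1 September 2024 is a Sunday, so the first Monday is September 2.
1 February 2025 is a Saturday, so the first Sunday is February 2 and the third is February 16.
February 10, 2025 lies within the daylight-saving period (2 September 2024 – 16 February 2025), so Joros Administrative Region is on daylight time, UTC+03:30.
10:30 Joros Administrative Region − 3h30m = 07:00 UTC.
1 March 2025 is a Saturday, so the first Friday is March 7.
1 October 2025 is a Wednesday, so the first Sunday is October 5.
At the standard offset (UTC−08:00), 07:00 UTC − 8h = 23:00 Zelesk Canton standard time (rolling into the previous day, 9 February 2025).
The standard-time date in Zelesk Canton, February 9, 2025, does not fall between 7 March and 5 October, so daylight saving is not in effect and Zelesk Canton is at UTC−08:00.
07:00 UTC − 8h = 23:00 Zelesk Canton (rolling into the previous day, 9 February 2025).

23:00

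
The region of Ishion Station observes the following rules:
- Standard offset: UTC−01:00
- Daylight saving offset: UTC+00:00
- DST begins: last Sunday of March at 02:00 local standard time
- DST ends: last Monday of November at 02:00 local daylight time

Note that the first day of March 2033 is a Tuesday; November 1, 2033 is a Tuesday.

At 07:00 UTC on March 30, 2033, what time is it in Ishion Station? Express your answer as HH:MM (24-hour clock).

1 March 2033 is a Tuesday, so Sundays fall on 6, 13, 20, 27; the last is March 27.
1 November 2033 is a Tuesday, so Mondays fall on 7, 14, 21, 28; the last is November 28.
At the standard offset (UTC−01:00), 07:00 UTC − 1h = 06:00 Ishion Station standard time.
The standard-time date in Ishion Station, March 30, 2033, falls between 27 March and 28 November, so daylight saving is in effect and Ishion Station is at UTC+00:00.
07:00 UTC + 0h = 07:00 local.

07:00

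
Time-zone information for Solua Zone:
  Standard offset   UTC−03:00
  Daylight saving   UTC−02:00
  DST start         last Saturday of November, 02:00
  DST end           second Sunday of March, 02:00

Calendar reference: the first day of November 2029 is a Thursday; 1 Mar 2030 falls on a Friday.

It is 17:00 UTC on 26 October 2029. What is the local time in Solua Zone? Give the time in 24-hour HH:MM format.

14:00

1 November 2029 is a Thursday, so Saturdays fall on 3, 10, 17, 24; the last is November 24.
1 March 2030 is a Friday, so the first Sunday is March 3 and the second is March 10.
At the standard offset (UTC−03:00), 17:00 UTC − 3h = 14:00 Solua Zone standard time.
The standard-time date in Solua Zone, 26 October 2029, is outside the daylight-saving period (24 November 2029 – 10 March 2030), so Solua Zone is on standard time, UTC−03:00.
17:00 UTC − 3h = 14:00 local.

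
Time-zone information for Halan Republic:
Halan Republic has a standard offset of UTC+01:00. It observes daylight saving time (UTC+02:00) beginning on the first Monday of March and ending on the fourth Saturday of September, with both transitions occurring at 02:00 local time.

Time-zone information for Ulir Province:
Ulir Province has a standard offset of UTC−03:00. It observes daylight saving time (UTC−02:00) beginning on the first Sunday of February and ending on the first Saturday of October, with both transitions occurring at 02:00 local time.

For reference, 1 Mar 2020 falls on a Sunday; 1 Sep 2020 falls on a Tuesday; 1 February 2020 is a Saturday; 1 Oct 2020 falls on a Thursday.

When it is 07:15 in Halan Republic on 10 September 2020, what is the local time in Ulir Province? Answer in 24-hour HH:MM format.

1 March 2020 is a Sunday, so the first Monday is March 2.
1 September 2020 is a Tuesday, so the first Saturday is September 5 and the fourth is September 26.
10 September 2020 falls between 2 March and 26 September, so daylight saving is in effect and Halan Republic is at UTC+02:00.
07:15 Halan Republic − 2h = 05:15 UTC.
1 February 2020 is a Saturday, so the first Sunday is February 2.
1 October 2020 is a Thursday, so the first Saturday is October 3.
At the standard offset (UTC−03:00), 05:15 UTC − 3h = 02:15 Ulir Province standard time.
The standard-time date in Ulir Province, 10 September 2020, falls between 2 February and 3 October, so daylight saving is in effect and Ulir Province is at UTC−02:00.
05:15 UTC − 2h = 03:15 Ulir Province.

03:15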